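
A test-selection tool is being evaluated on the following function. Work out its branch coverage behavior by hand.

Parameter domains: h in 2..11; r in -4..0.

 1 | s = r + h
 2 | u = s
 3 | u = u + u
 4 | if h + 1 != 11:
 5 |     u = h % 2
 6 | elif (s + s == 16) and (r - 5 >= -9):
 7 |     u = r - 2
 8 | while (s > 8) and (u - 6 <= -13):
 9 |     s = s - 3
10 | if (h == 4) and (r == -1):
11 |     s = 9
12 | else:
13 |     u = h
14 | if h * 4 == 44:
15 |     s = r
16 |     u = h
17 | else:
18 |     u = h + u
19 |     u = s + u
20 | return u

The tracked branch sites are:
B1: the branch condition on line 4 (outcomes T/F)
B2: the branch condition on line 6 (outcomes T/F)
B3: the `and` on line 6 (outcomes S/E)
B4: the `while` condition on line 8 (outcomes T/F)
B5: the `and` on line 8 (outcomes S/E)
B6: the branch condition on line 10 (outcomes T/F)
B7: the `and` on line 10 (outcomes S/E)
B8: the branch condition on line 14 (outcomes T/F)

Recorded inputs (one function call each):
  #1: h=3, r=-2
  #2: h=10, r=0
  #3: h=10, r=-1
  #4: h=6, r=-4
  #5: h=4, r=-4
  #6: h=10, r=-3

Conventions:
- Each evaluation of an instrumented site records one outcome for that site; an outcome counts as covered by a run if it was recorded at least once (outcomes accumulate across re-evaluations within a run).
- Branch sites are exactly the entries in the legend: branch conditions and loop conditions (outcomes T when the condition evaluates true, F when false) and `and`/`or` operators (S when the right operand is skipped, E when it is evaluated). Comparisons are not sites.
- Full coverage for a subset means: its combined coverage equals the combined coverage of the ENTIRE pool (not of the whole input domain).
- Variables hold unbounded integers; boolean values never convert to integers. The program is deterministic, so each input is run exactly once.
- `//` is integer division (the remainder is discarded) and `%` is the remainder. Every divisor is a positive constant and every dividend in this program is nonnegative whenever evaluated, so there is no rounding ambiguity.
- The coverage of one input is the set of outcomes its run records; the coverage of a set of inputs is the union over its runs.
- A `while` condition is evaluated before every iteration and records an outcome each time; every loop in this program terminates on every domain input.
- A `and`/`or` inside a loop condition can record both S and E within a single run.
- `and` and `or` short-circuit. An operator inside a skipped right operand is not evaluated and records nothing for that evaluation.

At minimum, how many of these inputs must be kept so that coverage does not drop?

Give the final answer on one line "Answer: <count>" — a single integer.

input #1, h=3, r=-2: events B1->T, B5->S, B4->F, B7->S, B6->F, B8->F; outcomes B1=T, B4=F, B5=S, B6=F, B7=S, B8=F
input #2, h=10, r=0: events B1->F, B3->S, B2->F, B5->E, B4->F, B7->S, B6->F, B8->F; outcomes B1=F, B2=F, B3=S, B4=F, B5=E, B6=F, B7=S, B8=F
input #3, h=10, r=-1: events B1->F, B3->S, B2->F, B5->E, B4->F, B7->S, B6->F, B8->F; outcomes B1=F, B2=F, B3=S, B4=F, B5=E, B6=F, B7=S, B8=F
input #4, h=6, r=-4: events B1->T, B5->S, B4->F, B7->S, B6->F, B8->F; outcomes B1=T, B4=F, B5=S, B6=F, B7=S, B8=F
input #5, h=4, r=-4: events B1->T, B5->S, B4->F, B7->E, B6->F, B8->F; outcomes B1=T, B4=F, B5=S, B6=F, B7=E, B8=F
input #6, h=10, r=-3: events B1->F, B3->S, B2->F, B5->S, B4->F, B7->S, B6->F, B8->F; outcomes B1=F, B2=F, B3=S, B4=F, B5=S, B6=F, B7=S, B8=F
together the pool reaches 11 outcomes: B1=T, B1=F, B2=F, B3=S, B4=F, B5=S, B5=E, B6=F, B7=S, B7=E, B8=F
every size-1 subset falls short of the 11 outcomes (best: 8/11)
the canonical winner is {2, 5}: size 2, full 11-outcome coverage, earliest index list among size-2 covers

Answer: 2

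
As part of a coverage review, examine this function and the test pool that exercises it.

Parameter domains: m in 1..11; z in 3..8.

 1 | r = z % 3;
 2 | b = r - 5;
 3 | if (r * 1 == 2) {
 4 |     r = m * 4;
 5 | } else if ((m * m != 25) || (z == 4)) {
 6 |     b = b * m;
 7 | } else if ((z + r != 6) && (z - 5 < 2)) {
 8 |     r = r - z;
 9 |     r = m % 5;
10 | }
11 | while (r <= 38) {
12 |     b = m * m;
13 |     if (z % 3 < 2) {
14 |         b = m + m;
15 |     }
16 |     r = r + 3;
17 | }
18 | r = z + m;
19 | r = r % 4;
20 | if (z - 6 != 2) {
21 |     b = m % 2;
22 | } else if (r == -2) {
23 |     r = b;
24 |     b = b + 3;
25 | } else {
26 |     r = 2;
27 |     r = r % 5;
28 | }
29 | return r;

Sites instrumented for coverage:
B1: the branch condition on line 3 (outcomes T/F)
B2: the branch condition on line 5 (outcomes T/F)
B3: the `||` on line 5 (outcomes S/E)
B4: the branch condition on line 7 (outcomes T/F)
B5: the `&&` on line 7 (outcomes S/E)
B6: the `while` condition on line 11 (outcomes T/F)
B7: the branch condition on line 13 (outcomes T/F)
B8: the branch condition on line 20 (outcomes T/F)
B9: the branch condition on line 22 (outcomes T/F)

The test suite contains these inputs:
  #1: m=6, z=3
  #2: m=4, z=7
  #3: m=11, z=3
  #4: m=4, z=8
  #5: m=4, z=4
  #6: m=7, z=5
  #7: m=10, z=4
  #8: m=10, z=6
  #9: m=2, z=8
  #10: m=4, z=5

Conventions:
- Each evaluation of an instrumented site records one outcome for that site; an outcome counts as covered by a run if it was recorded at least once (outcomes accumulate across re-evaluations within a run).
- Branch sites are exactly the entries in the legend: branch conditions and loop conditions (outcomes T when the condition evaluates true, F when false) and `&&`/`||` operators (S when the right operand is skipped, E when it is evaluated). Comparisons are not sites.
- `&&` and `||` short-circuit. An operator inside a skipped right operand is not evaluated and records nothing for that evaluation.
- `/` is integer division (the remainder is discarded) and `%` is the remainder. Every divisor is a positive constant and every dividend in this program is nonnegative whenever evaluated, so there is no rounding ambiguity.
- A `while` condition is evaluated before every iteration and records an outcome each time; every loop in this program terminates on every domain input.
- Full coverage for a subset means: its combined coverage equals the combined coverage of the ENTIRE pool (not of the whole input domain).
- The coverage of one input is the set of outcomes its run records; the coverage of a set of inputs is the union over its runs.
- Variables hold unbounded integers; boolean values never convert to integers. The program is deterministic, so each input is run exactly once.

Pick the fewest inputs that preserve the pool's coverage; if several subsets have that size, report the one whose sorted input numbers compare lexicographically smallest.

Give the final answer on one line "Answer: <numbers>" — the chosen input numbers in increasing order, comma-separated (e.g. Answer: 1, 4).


#1 (m=6, z=3) -> B1->F, B3->S, B2->T, B6->T, B7->T, B6->T, B7->T, B6->T, B7->T, B6->T, B7->T, B6->T, B7->T, B6->T, ...; covered: B1=F, B2=T, B3=S, B6=T, B6=F, B7=T, B8=T
#2 (m=4, z=7) -> B1->F, B3->S, B2->T, B6->T, B7->T, B6->T, B7->T, B6->T, B7->T, B6->T, B7->T, B6->T, B7->T, B6->T, ...; covered: B1=F, B2=T, B3=S, B6=T, B6=F, B7=T, B8=T
#3 (m=11, z=3) -> B1->F, B3->S, B2->T, B6->T, B7->T, B6->T, B7->T, B6->T, B7->T, B6->T, B7->T, B6->T, B7->T, B6->T, ...; covered: B1=F, B2=T, B3=S, B6=T, B6=F, B7=T, B8=T
#4 (m=4, z=8) -> B1->T, B6->T, B7->F, B6->T, B7->F, B6->T, B7->F, B6->T, B7->F, B6->T, B7->F, B6->T, B7->F, B6->T, ...; covered: B1=T, B6=T, B6=F, B7=F, B8=F, B9=F
#5 (m=4, z=4) -> B1->F, B3->S, B2->T, B6->T, B7->T, B6->T, B7->T, B6->T, B7->T, B6->T, B7->T, B6->T, B7->T, B6->T, ...; covered: B1=F, B2=T, B3=S, B6=T, B6=F, B7=T, B8=T
#6 (m=7, z=5) -> B1->T, B6->T, B7->F, B6->T, B7->F, B6->T, B7->F, B6->T, B7->F, B6->F, B8->T; covered: B1=T, B6=T, B6=F, B7=F, B8=T
#7 (m=10, z=4) -> B1->F, B3->S, B2->T, B6->T, B7->T, B6->T, B7->T, B6->T, B7->T, B6->T, B7->T, B6->T, B7->T, B6->T, ...; covered: B1=F, B2=T, B3=S, B6=T, B6=F, B7=T, B8=T
#8 (m=10, z=6) -> B1->F, B3->S, B2->T, B6->T, B7->T, B6->T, B7->T, B6->T, B7->T, B6->T, B7->T, B6->T, B7->T, B6->T, ...; covered: B1=F, B2=T, B3=S, B6=T, B6=F, B7=T, B8=T
#9 (m=2, z=8) -> B1->T, B6->T, B7->F, B6->T, B7->F, B6->T, B7->F, B6->T, B7->F, B6->T, B7->F, B6->T, B7->F, B6->T, ...; covered: B1=T, B6=T, B6=F, B7=F, B8=F, B9=F
#10 (m=4, z=5) -> B1->T, B6->T, B7->F, B6->T, B7->F, B6->T, B7->F, B6->T, B7->F, B6->T, B7->F, B6->T, B7->F, B6->T, ...; covered: B1=T, B6=T, B6=F, B7=F, B8=T
together the pool reaches 11 outcomes: B1=T, B1=F, B2=T, B3=S, B6=T, B6=F, B7=T, B7=F, B8=T, B8=F, B9=F
no size-1 subset reaches all 11 outcomes (best union: 7/11)
size 2: inputs {1, 4} cover all 11 outcomes, and no lexicographically smaller subset of this size does
Answer: 1, 4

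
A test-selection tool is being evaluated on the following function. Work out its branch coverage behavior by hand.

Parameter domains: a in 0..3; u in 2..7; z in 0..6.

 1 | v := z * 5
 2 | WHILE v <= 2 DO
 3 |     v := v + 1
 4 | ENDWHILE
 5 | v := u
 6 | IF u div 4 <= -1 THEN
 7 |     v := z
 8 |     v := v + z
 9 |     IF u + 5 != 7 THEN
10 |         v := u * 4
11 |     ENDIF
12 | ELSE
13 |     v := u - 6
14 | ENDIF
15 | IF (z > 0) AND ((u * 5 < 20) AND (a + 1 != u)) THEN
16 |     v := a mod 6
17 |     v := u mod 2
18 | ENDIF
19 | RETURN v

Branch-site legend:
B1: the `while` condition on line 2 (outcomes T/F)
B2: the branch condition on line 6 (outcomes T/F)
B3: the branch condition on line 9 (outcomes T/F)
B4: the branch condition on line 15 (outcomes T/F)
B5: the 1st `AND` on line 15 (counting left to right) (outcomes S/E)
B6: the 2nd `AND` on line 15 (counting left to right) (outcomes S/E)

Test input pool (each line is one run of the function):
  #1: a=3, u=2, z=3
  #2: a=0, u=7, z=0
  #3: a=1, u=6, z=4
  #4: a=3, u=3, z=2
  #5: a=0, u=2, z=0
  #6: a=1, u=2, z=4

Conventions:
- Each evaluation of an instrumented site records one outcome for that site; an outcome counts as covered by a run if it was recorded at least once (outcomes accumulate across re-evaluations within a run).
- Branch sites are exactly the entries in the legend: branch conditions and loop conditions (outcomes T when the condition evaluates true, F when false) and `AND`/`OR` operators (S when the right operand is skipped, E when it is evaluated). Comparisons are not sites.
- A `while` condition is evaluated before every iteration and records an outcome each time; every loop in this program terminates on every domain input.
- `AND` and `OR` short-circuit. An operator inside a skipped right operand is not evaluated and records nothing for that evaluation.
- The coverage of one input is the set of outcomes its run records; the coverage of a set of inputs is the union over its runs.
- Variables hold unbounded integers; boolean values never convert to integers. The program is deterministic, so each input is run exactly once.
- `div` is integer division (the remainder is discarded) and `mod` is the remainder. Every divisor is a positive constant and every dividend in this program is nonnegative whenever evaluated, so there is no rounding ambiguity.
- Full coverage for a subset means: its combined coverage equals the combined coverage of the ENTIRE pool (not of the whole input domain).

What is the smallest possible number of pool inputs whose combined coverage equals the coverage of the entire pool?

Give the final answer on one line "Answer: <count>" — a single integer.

run #1 (a=3, u=2, z=3) records B1=F, B2=F, B4=T, B5=E, B6=E
run #2 (a=0, u=7, z=0) records B1=T, B1=F, B2=F, B4=F, B5=S
run #3 (a=1, u=6, z=4) records B1=F, B2=F, B4=F, B5=E, B6=S
run #4 (a=3, u=3, z=2) records B1=F, B2=F, B4=T, B5=E, B6=E
run #5 (a=0, u=2, z=0) records B1=T, B1=F, B2=F, B4=F, B5=S
run #6 (a=1, u=2, z=4) records B1=F, B2=F, B4=F, B5=E, B6=E
union over all inputs: B1=T, B1=F, B2=F, B4=T, B4=F, B5=S, B5=E, B6=S, B6=E (9 outcomes)
every size-1 subset falls short of the 9 outcomes (best: 5/9)
every size-2 subset falls short of the 9 outcomes (best: 8/9)
inputs {1, 2, 3} (size 3) cover everything; no size-3 subset with a lexicographically smaller index list covers all 9

Answer: 3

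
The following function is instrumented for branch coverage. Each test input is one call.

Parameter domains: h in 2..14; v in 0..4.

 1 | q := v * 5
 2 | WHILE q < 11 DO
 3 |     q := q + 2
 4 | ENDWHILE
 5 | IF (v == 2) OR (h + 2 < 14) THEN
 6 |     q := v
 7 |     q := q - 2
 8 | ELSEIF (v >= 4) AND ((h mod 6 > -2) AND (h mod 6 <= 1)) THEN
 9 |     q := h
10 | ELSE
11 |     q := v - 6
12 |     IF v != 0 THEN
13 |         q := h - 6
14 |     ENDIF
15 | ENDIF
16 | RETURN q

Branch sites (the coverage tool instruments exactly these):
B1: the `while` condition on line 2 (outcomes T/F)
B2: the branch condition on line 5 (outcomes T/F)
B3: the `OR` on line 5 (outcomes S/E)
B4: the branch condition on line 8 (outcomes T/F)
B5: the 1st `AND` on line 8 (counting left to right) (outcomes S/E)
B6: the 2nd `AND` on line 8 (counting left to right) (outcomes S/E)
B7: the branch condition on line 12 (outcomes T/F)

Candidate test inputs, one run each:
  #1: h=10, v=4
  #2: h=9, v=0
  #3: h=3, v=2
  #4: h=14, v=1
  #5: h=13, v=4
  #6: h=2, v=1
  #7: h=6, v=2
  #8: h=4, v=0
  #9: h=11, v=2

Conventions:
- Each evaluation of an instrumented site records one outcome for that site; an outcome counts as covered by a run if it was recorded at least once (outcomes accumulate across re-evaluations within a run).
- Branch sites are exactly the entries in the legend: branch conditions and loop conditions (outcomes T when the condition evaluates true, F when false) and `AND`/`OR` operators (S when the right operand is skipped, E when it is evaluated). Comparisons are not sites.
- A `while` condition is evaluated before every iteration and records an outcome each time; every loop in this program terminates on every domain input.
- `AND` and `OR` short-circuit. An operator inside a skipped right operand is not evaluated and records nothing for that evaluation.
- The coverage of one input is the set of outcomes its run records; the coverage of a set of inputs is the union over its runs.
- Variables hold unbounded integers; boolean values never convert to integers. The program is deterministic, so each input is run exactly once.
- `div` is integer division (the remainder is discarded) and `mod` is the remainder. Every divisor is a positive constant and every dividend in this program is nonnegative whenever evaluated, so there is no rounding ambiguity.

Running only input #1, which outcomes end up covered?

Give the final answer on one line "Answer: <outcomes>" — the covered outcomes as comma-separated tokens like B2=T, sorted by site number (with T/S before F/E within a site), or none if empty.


Running input #1 (h=10, v=4), event by event:
  B1->F, B3->E, B2->T
as a set, this run covers: B1=F, B2=T, B3=E
Answer: B1=F, B2=T, B3=E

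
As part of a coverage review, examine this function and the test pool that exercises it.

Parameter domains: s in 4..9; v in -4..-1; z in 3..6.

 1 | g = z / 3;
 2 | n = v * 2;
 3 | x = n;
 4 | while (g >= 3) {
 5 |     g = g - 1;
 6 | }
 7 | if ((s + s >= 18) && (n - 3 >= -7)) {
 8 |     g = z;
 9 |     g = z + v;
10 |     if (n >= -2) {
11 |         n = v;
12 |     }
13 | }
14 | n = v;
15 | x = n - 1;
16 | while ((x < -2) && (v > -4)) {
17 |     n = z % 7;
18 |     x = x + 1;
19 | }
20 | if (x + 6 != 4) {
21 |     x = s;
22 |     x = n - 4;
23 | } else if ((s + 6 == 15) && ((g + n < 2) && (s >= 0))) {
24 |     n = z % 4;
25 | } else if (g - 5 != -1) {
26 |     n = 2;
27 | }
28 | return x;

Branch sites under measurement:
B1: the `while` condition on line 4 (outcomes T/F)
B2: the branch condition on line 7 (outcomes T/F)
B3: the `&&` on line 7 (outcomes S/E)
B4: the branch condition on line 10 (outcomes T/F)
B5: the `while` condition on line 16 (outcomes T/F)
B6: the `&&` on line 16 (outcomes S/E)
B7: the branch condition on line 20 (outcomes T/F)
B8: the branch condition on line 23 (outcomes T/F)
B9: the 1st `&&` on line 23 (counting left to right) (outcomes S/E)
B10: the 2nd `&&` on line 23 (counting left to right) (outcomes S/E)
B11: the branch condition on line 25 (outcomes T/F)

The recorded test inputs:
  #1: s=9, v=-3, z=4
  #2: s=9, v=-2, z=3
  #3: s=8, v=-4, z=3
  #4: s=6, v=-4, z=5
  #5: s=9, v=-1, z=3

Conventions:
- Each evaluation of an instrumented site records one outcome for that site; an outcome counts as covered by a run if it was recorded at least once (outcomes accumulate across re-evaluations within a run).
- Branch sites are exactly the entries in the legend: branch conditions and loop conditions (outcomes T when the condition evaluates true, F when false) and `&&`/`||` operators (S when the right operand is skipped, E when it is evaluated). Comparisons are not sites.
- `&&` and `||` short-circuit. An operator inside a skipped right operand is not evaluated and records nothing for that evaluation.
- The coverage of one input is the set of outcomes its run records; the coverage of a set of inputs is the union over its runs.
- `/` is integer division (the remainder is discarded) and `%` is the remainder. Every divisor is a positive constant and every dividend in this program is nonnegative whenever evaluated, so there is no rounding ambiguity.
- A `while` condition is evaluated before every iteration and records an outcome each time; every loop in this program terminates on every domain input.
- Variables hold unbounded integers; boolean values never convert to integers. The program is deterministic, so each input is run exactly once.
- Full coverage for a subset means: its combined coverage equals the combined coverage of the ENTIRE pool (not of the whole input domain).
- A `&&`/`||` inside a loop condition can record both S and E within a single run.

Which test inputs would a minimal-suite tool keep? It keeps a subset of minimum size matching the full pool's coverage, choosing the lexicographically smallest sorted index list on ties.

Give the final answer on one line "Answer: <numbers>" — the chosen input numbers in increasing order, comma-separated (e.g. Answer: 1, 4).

run #1 (s=9, v=-3, z=4) runs B1->F, B3->E, B2->F, B6->E, B5->T, B6->E, B5->T, B6->S, B5->F, B7->F, B9->E, B10->S, B8->F, B11->T; records B1=F, B2=F, B3=E, B5=T, B5=F, B6=S, B6=E, B7=F, B8=F, B9=E, B10=S, B11=T
run #2 (s=9, v=-2, z=3) runs B1->F, B3->E, B2->T, B4->F, B6->E, B5->T, B6->S, B5->F, B7->F, B9->E, B10->S, B8->F, B11->T; records B1=F, B2=T, B3=E, B4=F, B5=T, B5=F, B6=S, B6=E, B7=F, B8=F, B9=E, B10=S, B11=T
run #3 (s=8, v=-4, z=3) runs B1->F, B3->S, B2->F, B6->E, B5->F, B7->T; records B1=F, B2=F, B3=S, B5=F, B6=E, B7=T
run #4 (s=6, v=-4, z=5) runs B1->F, B3->S, B2->F, B6->E, B5->F, B7->T; records B1=F, B2=F, B3=S, B5=F, B6=E, B7=T
run #5 (s=9, v=-1, z=3) runs B1->F, B3->E, B2->T, B4->T, B6->S, B5->F, B7->F, B9->E, B10->E, B8->T; records B1=F, B2=T, B3=E, B4=T, B5=F, B6=S, B7=F, B8=T, B9=E, B10=E
union over all inputs: B1=F, B2=T, B2=F, B3=S, B3=E, B4=T, B4=F, B5=T, B5=F, B6=S, B6=E, B7=T, B7=F, B8=T, B8=F, B9=E, B10=S, B10=E, B11=T (19 outcomes)
size 1 is not enough: best union over all size-1 subsets is 13/19
size 2 is not enough: best union over all size-2 subsets is 16/19
size 3: inputs {2, 3, 5} cover all 19 outcomes, and no lexicographically smaller subset of this size does

Answer: 2, 3, 5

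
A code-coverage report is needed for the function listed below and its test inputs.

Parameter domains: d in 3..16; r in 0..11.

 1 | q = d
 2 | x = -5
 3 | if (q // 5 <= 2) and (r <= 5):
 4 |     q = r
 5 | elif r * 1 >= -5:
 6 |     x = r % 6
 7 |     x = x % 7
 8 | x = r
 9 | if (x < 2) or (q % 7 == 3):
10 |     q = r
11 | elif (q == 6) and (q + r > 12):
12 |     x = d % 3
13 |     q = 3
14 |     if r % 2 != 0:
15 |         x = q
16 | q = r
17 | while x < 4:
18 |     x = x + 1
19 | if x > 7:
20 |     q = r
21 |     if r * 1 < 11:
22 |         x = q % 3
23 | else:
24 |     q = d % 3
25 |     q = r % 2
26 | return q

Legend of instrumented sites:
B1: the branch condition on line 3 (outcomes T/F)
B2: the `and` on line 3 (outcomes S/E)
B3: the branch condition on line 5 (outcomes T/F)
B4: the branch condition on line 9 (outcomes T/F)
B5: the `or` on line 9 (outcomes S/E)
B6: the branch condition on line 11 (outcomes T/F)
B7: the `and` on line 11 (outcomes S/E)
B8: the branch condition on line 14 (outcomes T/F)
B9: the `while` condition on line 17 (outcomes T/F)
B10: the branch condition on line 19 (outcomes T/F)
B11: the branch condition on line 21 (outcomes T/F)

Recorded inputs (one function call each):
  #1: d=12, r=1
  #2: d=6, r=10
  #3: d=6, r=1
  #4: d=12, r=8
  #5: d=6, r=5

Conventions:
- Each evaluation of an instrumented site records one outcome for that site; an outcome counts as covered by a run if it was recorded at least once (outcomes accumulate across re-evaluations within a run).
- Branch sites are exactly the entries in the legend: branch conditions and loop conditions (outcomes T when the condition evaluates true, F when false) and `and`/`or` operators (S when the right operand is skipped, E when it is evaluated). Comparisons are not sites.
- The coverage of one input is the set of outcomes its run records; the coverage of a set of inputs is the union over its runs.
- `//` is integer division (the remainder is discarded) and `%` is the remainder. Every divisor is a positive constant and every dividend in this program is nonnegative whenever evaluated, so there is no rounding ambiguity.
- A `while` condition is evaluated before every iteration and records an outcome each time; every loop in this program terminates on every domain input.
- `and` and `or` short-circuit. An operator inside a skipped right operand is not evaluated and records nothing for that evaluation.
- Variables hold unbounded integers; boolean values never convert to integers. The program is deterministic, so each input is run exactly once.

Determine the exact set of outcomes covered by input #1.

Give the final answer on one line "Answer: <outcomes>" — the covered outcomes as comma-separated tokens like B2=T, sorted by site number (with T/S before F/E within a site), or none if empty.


Simulating input #1 (d=12, r=1) step by step:
  B2->E, B1->T, B5->S, B4->T, B9->T, B9->T, B9->T, B9->F, B10->F
collecting distinct outcomes: B1=T, B2=E, B4=T, B5=S, B9=T, B9=F, B10=F
Answer: B1=T, B2=E, B4=T, B5=S, B9=T, B9=F, B10=F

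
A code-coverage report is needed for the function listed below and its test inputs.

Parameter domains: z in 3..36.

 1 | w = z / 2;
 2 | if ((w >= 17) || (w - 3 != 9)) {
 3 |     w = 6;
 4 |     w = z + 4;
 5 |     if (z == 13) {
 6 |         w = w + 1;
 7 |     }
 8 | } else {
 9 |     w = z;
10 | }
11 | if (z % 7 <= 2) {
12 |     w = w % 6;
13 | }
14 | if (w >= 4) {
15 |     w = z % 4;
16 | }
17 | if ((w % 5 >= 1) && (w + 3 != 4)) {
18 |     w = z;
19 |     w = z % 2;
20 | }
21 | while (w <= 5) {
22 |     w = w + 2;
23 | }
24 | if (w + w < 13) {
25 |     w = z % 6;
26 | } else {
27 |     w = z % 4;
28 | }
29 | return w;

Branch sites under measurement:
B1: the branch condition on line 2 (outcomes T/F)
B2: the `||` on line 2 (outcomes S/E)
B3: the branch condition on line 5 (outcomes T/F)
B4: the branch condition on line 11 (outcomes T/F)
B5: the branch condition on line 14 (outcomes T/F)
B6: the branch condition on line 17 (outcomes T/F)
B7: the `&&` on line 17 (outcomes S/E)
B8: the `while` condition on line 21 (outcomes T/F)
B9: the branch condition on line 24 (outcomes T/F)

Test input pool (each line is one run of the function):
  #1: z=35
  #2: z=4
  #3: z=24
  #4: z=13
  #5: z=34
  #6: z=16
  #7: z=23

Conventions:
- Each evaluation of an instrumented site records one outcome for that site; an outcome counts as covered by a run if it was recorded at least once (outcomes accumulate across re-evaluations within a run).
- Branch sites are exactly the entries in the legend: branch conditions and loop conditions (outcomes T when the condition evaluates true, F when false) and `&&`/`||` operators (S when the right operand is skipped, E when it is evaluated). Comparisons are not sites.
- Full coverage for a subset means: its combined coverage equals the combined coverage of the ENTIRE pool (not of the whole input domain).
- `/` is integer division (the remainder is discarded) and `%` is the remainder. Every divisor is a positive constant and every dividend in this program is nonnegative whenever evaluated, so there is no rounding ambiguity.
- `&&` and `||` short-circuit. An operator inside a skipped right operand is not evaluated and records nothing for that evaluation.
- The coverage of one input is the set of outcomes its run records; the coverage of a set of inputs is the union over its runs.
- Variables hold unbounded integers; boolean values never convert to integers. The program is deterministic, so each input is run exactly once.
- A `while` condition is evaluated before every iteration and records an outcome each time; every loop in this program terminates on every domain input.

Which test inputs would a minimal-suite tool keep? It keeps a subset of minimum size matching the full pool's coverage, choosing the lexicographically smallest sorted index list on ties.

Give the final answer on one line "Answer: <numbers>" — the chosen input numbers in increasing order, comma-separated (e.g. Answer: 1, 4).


input #1 (z=35): covers B1=T, B2=S, B3=F, B4=T, B5=F, B6=T, B7=E, B8=T, B8=F, B9=F
input #2 (z=4): covers B1=T, B2=E, B3=F, B4=F, B5=T, B6=F, B7=S, B8=T, B8=F, B9=T
input #3 (z=24): covers B1=F, B2=E, B4=F, B5=T, B6=F, B7=S, B8=T, B8=F, B9=T
input #4 (z=13): covers B1=T, B2=E, B3=T, B4=F, B5=T, B6=F, B7=E, B8=T, B8=F, B9=F
input #5 (z=34): covers B1=T, B2=S, B3=F, B4=F, B5=T, B6=T, B7=E, B8=T, B8=F, B9=T
input #6 (z=16): covers B1=T, B2=E, B3=F, B4=T, B5=F, B6=T, B7=E, B8=T, B8=F, B9=T
input #7 (z=23): covers B1=T, B2=E, B3=F, B4=T, B5=F, B6=T, B7=E, B8=T, B8=F, B9=F
union over all inputs: B1=T, B1=F, B2=S, B2=E, B3=T, B3=F, B4=T, B4=F, B5=T, B5=F, B6=T, B6=F, B7=S, B7=E, B8=T, B8=F, B9=T, B9=F (18 outcomes)
no size-1 subset reaches all 18 outcomes (best union: 10/18)
no size-2 subset reaches all 18 outcomes (best union: 17/18)
at size 3, {1, 3, 4} reaches all 18 outcomes; every lexicographically earlier size-3 subset fails
Answer: 1, 3, 4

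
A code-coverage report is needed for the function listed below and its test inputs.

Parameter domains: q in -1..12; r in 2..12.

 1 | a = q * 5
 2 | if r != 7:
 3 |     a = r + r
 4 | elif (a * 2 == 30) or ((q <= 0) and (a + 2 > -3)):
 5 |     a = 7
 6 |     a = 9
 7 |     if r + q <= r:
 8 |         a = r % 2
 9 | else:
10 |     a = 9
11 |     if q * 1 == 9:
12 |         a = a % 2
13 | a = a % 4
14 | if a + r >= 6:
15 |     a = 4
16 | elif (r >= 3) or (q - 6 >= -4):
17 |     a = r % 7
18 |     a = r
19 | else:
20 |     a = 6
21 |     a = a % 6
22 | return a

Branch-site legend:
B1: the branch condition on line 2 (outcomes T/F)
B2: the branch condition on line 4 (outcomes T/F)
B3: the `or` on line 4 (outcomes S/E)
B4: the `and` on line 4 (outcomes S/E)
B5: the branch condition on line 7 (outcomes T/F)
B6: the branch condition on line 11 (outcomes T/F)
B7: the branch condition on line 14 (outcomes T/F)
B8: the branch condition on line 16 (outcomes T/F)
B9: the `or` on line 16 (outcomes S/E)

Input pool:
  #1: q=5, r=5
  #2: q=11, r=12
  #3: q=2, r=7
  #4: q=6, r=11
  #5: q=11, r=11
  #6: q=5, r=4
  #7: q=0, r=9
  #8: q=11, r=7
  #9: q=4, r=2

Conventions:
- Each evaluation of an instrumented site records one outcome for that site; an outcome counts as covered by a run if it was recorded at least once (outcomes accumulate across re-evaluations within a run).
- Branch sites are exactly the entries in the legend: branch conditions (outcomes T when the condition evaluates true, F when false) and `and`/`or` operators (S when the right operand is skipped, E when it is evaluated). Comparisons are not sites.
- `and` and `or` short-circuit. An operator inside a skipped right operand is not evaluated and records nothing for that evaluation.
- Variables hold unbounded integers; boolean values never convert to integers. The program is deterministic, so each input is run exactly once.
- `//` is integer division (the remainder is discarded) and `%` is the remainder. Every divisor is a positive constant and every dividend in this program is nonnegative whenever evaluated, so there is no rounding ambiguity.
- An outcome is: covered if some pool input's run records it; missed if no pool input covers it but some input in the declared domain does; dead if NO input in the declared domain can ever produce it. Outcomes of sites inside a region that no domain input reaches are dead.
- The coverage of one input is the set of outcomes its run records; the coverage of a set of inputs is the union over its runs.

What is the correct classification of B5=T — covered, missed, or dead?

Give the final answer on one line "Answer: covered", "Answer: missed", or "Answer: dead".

no pool input records B5=T
but domain input (q=0, r=7) does record it -> reachable, so missed

Answer: missed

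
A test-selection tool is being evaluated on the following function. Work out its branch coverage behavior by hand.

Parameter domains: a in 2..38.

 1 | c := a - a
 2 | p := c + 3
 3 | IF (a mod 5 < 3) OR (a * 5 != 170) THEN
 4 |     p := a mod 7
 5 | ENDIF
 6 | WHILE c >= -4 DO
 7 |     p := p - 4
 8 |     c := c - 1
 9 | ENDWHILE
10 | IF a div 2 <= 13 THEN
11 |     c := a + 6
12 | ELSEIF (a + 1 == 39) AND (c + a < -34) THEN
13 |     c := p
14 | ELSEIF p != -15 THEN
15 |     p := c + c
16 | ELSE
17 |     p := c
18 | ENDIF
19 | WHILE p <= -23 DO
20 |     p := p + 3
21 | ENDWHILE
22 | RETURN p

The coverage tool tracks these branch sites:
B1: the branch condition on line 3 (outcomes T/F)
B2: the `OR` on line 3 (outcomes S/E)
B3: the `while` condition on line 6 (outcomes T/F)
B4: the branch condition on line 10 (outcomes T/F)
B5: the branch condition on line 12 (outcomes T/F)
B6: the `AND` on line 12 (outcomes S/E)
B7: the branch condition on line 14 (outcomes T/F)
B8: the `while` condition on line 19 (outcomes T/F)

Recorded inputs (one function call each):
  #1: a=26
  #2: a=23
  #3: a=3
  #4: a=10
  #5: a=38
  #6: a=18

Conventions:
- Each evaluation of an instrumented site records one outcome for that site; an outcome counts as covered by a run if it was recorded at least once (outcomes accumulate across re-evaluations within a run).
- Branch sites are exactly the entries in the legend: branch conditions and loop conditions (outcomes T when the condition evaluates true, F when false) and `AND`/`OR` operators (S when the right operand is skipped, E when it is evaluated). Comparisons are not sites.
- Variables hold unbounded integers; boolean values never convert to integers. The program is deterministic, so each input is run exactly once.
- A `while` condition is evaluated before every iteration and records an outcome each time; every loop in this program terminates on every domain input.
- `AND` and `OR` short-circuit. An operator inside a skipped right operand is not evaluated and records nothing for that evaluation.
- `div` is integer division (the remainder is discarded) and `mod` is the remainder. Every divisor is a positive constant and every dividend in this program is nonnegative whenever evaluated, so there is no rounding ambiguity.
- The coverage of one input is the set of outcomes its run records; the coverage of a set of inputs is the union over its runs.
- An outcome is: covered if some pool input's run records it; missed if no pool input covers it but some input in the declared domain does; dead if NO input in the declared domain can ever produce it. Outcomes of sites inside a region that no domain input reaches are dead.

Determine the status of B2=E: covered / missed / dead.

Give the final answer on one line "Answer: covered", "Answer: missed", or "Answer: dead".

B2=E is recorded by pool input(s) 2, 3, 5, 6 -> covered

Answer: covered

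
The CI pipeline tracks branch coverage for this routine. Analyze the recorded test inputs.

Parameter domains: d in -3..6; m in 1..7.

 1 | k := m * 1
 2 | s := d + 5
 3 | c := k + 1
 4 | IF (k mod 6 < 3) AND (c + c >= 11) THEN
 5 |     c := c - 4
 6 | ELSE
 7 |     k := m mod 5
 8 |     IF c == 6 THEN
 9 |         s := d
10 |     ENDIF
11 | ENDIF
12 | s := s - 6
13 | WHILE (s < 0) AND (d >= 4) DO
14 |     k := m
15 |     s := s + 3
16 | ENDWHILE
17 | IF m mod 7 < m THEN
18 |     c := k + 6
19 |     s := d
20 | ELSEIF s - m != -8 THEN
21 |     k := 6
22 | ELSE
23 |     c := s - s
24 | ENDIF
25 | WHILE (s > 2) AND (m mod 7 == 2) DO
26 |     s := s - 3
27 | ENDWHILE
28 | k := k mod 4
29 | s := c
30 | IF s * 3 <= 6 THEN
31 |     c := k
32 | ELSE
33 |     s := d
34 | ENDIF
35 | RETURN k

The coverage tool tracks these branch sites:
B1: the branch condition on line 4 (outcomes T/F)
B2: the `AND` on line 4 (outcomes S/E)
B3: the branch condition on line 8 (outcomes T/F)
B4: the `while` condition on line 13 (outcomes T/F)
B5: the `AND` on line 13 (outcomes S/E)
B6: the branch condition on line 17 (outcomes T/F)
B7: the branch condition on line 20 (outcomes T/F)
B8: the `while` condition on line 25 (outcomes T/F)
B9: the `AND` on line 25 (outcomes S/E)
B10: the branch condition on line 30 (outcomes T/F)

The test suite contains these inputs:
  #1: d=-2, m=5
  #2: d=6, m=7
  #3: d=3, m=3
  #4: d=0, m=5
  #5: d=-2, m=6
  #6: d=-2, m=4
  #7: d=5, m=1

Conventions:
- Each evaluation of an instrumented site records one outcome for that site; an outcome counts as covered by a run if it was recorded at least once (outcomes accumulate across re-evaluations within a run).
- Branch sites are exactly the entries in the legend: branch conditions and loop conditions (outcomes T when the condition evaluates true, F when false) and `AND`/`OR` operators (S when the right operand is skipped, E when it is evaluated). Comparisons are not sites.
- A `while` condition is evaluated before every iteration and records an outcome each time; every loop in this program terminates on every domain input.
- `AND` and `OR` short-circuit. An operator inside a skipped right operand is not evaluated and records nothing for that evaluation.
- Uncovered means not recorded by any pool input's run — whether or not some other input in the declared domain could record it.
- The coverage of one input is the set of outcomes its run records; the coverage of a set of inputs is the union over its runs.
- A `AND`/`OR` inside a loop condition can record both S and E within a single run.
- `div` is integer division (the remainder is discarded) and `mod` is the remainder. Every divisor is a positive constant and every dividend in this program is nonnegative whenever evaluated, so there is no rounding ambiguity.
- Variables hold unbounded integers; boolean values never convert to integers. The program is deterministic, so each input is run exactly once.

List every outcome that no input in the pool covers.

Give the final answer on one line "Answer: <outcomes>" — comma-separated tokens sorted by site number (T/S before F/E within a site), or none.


input #1, d=-2, m=5: events B2->S, B1->F, B3->T, B5->E, B4->F, B6->F, B7->T, B9->S, B8->F, B10->F; outcomes B1=F, B2=S, B3=T, B4=F, B5=E, B6=F, B7=T, B8=F, B9=S, B10=F
input #2, d=6, m=7: events B2->E, B1->T, B5->S, B4->F, B6->T, B9->E, B8->F, B10->F; outcomes B1=T, B2=E, B4=F, B5=S, B6=T, B8=F, B9=E, B10=F
input #3, d=3, m=3: events B2->S, B1->F, B3->F, B5->S, B4->F, B6->F, B7->T, B9->S, B8->F, B10->F; outcomes B1=F, B2=S, B3=F, B4=F, B5=S, B6=F, B7=T, B8=F, B9=S, B10=F
input #4, d=0, m=5: events B2->S, B1->F, B3->T, B5->E, B4->F, B6->F, B7->T, B9->S, B8->F, B10->F; outcomes B1=F, B2=S, B3=T, B4=F, B5=E, B6=F, B7=T, B8=F, B9=S, B10=F
input #5, d=-2, m=6: events B2->E, B1->T, B5->E, B4->F, B6->F, B7->T, B9->S, B8->F, B10->F; outcomes B1=T, B2=E, B4=F, B5=E, B6=F, B7=T, B8=F, B9=S, B10=F
input #6, d=-2, m=4: events B2->S, B1->F, B3->F, B5->E, B4->F, B6->F, B7->T, B9->S, B8->F, B10->F; outcomes B1=F, B2=S, B3=F, B4=F, B5=E, B6=F, B7=T, B8=F, B9=S, B10=F
input #7, d=5, m=1: events B2->E, B1->F, B3->F, B5->S, B4->F, B6->F, B7->T, B9->E, B8->F, B10->T; outcomes B1=F, B2=E, B3=F, B4=F, B5=S, B6=F, B7=T, B8=F, B9=E, B10=T
union over the pool: B1=T, B1=F, B2=S, B2=E, B3=T, B3=F, B4=F, B5=S, B5=E, B6=T, B6=F, B7=T, B8=F, B9=S, B9=E, B10=T, B10=F
uncovered (3 of 20): B4=T, B7=F, B8=T
Answer: B4=T, B7=F, B8=T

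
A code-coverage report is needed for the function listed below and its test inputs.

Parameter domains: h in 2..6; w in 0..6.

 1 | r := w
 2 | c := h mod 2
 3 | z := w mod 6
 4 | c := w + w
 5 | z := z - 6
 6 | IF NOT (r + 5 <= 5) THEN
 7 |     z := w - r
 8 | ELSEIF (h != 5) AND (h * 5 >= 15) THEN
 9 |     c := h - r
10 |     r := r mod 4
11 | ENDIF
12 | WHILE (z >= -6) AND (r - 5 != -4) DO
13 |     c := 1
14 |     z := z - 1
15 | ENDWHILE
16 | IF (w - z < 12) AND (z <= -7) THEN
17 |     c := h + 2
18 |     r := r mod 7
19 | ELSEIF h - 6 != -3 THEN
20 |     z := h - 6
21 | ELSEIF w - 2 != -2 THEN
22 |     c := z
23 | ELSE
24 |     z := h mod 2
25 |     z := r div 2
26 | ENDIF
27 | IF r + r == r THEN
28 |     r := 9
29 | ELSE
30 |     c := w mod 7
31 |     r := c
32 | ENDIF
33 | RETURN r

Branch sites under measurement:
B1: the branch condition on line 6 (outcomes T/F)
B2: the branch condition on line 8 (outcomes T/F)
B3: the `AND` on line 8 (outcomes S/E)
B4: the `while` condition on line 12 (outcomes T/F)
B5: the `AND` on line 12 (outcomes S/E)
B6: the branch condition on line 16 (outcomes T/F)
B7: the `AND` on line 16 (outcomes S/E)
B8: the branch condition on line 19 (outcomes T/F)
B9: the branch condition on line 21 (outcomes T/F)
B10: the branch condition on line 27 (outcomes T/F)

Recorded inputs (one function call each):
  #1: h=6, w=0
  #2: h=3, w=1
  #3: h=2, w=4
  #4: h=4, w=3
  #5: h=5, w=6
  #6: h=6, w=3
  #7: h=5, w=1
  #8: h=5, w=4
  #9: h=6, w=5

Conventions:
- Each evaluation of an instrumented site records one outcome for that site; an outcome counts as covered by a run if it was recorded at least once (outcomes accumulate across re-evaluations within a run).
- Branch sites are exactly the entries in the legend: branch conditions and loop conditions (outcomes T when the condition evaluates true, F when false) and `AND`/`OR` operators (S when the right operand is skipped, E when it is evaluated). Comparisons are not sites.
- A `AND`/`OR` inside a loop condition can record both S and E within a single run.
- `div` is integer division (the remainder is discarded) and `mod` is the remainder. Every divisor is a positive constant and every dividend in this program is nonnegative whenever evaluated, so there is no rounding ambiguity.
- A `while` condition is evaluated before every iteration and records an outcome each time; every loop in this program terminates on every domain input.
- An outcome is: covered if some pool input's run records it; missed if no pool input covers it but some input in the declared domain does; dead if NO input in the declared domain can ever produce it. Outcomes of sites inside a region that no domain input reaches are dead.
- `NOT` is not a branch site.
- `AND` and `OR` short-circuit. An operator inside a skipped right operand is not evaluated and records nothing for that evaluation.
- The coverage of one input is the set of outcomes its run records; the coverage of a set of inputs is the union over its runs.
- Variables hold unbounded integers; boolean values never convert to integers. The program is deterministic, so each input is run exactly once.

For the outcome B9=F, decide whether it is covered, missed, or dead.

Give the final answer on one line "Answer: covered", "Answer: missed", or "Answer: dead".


no pool input records B9=F
checking all 35 inputs in the declared domain: B9=F is never recorded -> dead
Answer: dead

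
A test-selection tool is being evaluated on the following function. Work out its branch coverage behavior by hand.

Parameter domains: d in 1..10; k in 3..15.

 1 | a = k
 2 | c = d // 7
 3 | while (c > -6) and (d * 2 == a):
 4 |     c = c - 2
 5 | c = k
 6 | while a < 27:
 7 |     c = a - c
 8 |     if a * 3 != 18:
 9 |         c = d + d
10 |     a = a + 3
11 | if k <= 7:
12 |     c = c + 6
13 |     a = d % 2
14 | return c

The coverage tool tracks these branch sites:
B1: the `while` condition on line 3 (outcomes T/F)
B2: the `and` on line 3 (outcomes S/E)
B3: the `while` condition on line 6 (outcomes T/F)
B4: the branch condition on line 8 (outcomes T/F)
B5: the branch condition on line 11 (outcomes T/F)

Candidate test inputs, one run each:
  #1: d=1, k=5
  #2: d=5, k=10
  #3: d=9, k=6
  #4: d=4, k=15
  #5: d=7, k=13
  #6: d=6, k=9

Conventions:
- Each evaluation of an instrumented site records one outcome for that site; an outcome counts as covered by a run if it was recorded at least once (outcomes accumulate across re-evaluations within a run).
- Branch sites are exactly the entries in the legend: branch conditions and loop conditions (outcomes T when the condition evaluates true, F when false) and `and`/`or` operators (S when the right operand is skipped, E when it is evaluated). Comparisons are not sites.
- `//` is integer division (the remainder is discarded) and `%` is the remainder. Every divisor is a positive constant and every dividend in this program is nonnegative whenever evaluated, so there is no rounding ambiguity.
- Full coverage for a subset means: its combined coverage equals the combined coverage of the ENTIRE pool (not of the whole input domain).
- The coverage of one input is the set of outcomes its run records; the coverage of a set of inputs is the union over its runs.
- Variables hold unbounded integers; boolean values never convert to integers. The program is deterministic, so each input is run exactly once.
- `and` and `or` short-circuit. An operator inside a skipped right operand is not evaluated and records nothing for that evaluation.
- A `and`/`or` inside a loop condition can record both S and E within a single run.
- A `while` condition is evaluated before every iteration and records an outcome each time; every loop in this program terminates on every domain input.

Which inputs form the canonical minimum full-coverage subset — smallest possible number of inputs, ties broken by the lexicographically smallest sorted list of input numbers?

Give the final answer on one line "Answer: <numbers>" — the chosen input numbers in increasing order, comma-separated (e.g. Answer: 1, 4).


input #1 (d=1, k=5): events B2->E, B1->F, B3->T, B4->T, B3->T, B4->T, B3->T, B4->T, B3->T, B4->T, B3->T, B4->T, B3->T, B4->T, ...; covers B1=F, B2=E, B3=T, B3=F, B4=T, B5=T
input #2 (d=5, k=10): events B2->E, B1->T, B2->E, B1->T, B2->E, B1->T, B2->S, B1->F, B3->T, B4->T, B3->T, B4->T, B3->T, B4->T, ...; covers B1=T, B1=F, B2=S, B2=E, B3=T, B3=F, B4=T, B5=F
input #3 (d=9, k=6): events B2->E, B1->F, B3->T, B4->F, B3->T, B4->T, B3->T, B4->T, B3->T, B4->T, B3->T, B4->T, B3->T, B4->T, ...; covers B1=F, B2=E, B3=T, B3=F, B4=T, B4=F, B5=T
input #4 (d=4, k=15): events B2->E, B1->F, B3->T, B4->T, B3->T, B4->T, B3->T, B4->T, B3->T, B4->T, B3->F, B5->F; covers B1=F, B2=E, B3=T, B3=F, B4=T, B5=F
input #5 (d=7, k=13): events B2->E, B1->F, B3->T, B4->T, B3->T, B4->T, B3->T, B4->T, B3->T, B4->T, B3->T, B4->T, B3->F, B5->F; covers B1=F, B2=E, B3=T, B3=F, B4=T, B5=F
input #6 (d=6, k=9): events B2->E, B1->F, B3->T, B4->T, B3->T, B4->T, B3->T, B4->T, B3->T, B4->T, B3->T, B4->T, B3->T, B4->T, ...; covers B1=F, B2=E, B3=T, B3=F, B4=T, B5=F
pool-wide coverage (10 outcomes): B1=T, B1=F, B2=S, B2=E, B3=T, B3=F, B4=T, B4=F, B5=T, B5=F
every size-1 subset falls short of the 10 outcomes (best: 8/10)
size 2: inputs {2, 3} cover all 10 outcomes, and no lexicographically smaller subset of this size does
Answer: 2, 3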